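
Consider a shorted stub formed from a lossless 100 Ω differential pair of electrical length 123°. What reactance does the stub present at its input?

X_in ≈ -154 Ω (capacitive)

tan(βl) = -1.54
For a shorted stub, Z_in = jZ_0·tan(βl)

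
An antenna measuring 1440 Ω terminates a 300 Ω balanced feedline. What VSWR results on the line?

Γ = (1440 − 300)/(1440 + 300) = 0.655
VSWR = (1 + 0.655)/(1 − 0.655)

VSWR ≈ 4.8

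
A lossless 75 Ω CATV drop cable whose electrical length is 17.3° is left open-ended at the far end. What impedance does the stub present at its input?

tan(βl) = 0.311
For an open-ended stub, Z_in = −jZ_0·cot(βl) = −jZ_0/tan(βl)

Z_in ≈ −j241 Ω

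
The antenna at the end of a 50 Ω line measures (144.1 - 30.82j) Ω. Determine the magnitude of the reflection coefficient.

|Γ| ≈ 0.504

Γ = (Z_L − Z_0)/(Z_L + Z_0) = (94.1 − j30.82)/(194.1 − j30.82)
|Γ| = 99/197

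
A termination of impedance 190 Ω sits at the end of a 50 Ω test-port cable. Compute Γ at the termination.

Γ = 0.583

Γ = (Z_L − Z_0)/(Z_L + Z_0) = (190 − 50)/(190 + 50) = 140/240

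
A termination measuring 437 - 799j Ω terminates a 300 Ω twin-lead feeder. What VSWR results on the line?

VSWR ≈ 6.87

Γ = (Z_L − Z_0)/(Z_L + Z_0) = (137 − j799)/(737 − j799)
|Γ| = 811/1090 = 0.746
VSWR = (1 + |Γ|)/(1 − |Γ|) = 1.75/0.254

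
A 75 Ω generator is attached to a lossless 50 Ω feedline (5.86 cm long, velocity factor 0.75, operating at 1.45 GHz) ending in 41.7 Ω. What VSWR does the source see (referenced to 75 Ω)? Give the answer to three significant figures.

λ = v/f = 0.75·c / 1.45 GHz = 0.155 m
βl = 2π·l/λ = 2π × 0.378 = 136°
tan(βl) = -0.967
Z_in = Z_0·(Z_L + jZ_0·tanβl)/(Z_0 + jZ_L·tanβl) = 48.9 − j8.92 Ω
Γ_s = (Z_in − Z_s)/(Z_in + Z_s) = (-26.1 − j8.92)/(124 − j8.92), |Γ_s| = 0.222
VSWR = (1 + |Γ_s|)/(1 − |Γ_s|)

VSWR ≈ 1.57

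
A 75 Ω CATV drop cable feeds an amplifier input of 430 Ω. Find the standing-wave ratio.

For a purely resistive load, VSWR = R_L/Z_0 or Z_0/R_L (whichever > 1) = 430/75

VSWR ≈ 5.73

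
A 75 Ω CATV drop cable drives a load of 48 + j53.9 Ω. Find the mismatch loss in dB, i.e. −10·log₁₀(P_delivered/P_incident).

mismatch loss ≈ 0.977 dB

Γ = (-27 + j53.9)/(123 + j53.9), |Γ| = 0.449
|Γ|² = 0.202, so P_del/P_inc = 1 − |Γ|² = 0.798
ML = −10·log₁₀(1 − |Γ|²)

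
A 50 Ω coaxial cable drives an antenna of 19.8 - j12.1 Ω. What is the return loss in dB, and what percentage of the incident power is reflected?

RL ≈ 6.76 dB; 21.1% of incident power reflected

Γ = (-30.2 − j12.1)/(69.8 − j12.1), |Γ| = 0.459
RL = −20·log₁₀(0.459) = 6.76 dB
P_refl/P_inc = |Γ|² = 0.211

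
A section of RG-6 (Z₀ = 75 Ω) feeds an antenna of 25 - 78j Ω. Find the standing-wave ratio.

VSWR ≈ 6.42

Γ = (Z_L − Z_0)/(Z_L + Z_0) = (-50 − j78)/(100 − j78)
|Γ| = 92.6/127 = 0.731
VSWR = (1 + |Γ|)/(1 − |Γ|) = 1.73/0.269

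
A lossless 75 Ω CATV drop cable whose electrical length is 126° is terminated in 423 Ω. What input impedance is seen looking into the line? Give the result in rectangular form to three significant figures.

Z_in ≈ 20 + j51.9 Ω

tan(βl) = tan(126°) = -1.38
Z_in = Z_0·(Z_L + jZ_0·tanβl)/(Z_0 + jZ_L·tanβl)
     = 75·(423 − j103)/(75 − j582)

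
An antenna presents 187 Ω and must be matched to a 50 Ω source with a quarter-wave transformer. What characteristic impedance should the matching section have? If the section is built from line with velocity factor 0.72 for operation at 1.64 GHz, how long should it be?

Z_qwt ≈ 96.7 Ω; length ≈ 3.29 cm

Z_qwt = √(Z_0·R_L) = √(50 × 187) = √9350
λ = 0.72·c/f = 0.132 m, so l = λ/4 = 0.0329 m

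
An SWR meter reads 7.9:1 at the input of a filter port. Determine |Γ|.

|Γ| ≈ 0.775

|Γ| = (S − 1)/(S + 1) = (7.9 − 1)/(7.9 + 1) = 6.9/8.9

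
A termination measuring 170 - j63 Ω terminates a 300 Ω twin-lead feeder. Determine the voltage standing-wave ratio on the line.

VSWR ≈ 1.88

Γ = (Z_L − Z_0)/(Z_L + Z_0) = (-130 − j63)/(470 − j63)
|Γ| = 144/474 = 0.305
VSWR = (1 + |Γ|)/(1 − |Γ|) = 1.3/0.695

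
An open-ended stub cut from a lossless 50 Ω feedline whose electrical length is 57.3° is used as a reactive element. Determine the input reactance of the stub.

tan(βl) = 1.56
For an open-ended stub, Z_in = −jZ_0·cot(βl) = −jZ_0/tan(βl)

X_in ≈ -32.1 Ω (capacitive)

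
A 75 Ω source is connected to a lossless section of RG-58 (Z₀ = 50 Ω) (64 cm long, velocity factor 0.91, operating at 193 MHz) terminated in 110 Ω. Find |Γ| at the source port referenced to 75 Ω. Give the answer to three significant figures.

|Γ| ≈ 0.253

λ = v/f = 0.91·c / 193 MHz = 1.41 m
βl = 2π·l/λ = 2π × 0.452 = 163°
tan(βl) = -0.308
Z_in = Z_0·(Z_L + jZ_0·tanβl)/(Z_0 + jZ_L·tanβl) = 82.5 + j40.5 Ω
Γ_s = (Z_in − Z_s)/(Z_in + Z_s) = (7.54 + j40.5)/(158 + j40.5), |Γ_s| = 0.253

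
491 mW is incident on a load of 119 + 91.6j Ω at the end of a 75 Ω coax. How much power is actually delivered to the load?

P_delivered ≈ 381 mW

|Γ| = |(44 + j91.6)/(194 + j91.6)| = 0.474
|Γ|² = 0.224
P_refl = |Γ|²·P_inc = 110 mW, P_del = (1 − |Γ|²)·P_inc = 381 mW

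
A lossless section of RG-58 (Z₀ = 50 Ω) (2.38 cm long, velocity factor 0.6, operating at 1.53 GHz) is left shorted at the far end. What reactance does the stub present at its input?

X_in ≈ 162 Ω (inductive)

λ = v/f = 0.6·c / 1.53 GHz = 0.118 m
βl = 2π·l/λ = 2π × 0.202 = 72.8°
tan(βl) = 3.24
For a shorted stub, Z_in = jZ_0·tan(βl)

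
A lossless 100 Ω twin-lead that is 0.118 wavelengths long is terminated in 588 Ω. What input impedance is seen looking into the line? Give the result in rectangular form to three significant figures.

βl = 2π × 0.118 = 42.5°
tan(βl) = tan(42.5°) = 0.916
Z_in = Z_0·(Z_L + jZ_0·tanβl)/(Z_0 + jZ_L·tanβl)
     = 100·(588 + j91.6)/(100 + j538)

Z_in ≈ 36 − j103 Ω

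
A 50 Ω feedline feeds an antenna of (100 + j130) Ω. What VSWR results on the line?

Γ = (Z_L − Z_0)/(Z_L + Z_0) = (50 + j130)/(150 + j130)
|Γ| = 139/198 = 0.702
VSWR = (1 + |Γ|)/(1 − |Γ|) = 1.7/0.298

VSWR ≈ 5.7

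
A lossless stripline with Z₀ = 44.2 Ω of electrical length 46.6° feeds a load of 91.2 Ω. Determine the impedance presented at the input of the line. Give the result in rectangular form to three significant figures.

tan(βl) = tan(46.6°) = 1.06
Z_in = Z_0·(Z_L + jZ_0·tanβl)/(Z_0 + jZ_L·tanβl)
     = 44.2·(91.2 + j46.7)/(44.2 + j96.4)

Z_in ≈ 33.5 − j26.4 Ω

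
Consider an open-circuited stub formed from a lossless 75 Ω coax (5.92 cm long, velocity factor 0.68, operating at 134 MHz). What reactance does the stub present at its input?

X_in ≈ -301 Ω (capacitive)

λ = v/f = 0.68·c / 134 MHz = 1.52 m
βl = 2π·l/λ = 2π × 0.0389 = 14°
tan(βl) = 0.249
For an open-circuited stub, Z_in = −jZ_0·cot(βl) = −jZ_0/tan(βl)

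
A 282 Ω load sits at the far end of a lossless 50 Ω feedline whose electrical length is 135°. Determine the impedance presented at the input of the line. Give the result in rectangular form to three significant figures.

tan(βl) = tan(135°) = -1
Z_in = Z_0·(Z_L + jZ_0·tanβl)/(Z_0 + jZ_L·tanβl)
     = 50·(282 − j50)/(50 − j282)

Z_in ≈ 17.2 + j47 Ω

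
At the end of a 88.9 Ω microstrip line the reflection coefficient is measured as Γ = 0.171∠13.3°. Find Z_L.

Z_L = Z_0·(1 + Γ)/(1 − Γ) = 88.9·(1.17 + j0.0393)/(0.834 − j0.0393)

Z_L ≈ 124 + j10 Ω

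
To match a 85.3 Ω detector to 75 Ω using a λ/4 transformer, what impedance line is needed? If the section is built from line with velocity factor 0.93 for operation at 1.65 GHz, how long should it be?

Z_qwt = √(Z_0·R_L) = √(75 × 85.3) = √6398
λ = 0.93·c/f = 0.169 m, so l = λ/4 = 0.0423 m

Z_qwt ≈ 80 Ω; length ≈ 4.23 cm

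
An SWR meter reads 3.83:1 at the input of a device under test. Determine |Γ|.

|Γ| ≈ 0.586

|Γ| = (S − 1)/(S + 1) = (3.83 − 1)/(3.83 + 1) = 2.83/4.83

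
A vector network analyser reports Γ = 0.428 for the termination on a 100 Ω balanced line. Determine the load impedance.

Z_L = Z_0·(1 + Γ)/(1 − Γ) = 100·(1.43)/(0.572)

Z_L ≈ 250 Ω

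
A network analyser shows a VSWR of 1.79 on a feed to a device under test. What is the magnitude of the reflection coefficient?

|Γ| ≈ 0.283

|Γ| = (S − 1)/(S + 1) = (1.79 − 1)/(1.79 + 1) = 0.79/2.79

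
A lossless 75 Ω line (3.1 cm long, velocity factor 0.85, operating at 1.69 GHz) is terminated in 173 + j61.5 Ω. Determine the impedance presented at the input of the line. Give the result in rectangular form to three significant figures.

Z_in ≈ 33.4 − j29.3 Ω

λ = v/f = 0.85·c / 1.69 GHz = 0.151 m
βl = 2π·l/λ = 2π × 0.205 = 74°
tan(βl) = tan(74°) = 3.48
Z_in = Z_0·(Z_L + jZ_0·tanβl)/(Z_0 + jZ_L·tanβl)
     = 75·(173 + j322)/(-139 + j602)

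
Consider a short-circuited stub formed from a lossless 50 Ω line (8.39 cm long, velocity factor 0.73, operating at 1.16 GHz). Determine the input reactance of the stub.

X_in ≈ -18.2 Ω (capacitive)

λ = v/f = 0.73·c / 1.16 GHz = 0.189 m
βl = 2π·l/λ = 2π × 0.444 = 160°
tan(βl) = -0.364
For a short-circuited stub, Z_in = jZ_0·tan(βl)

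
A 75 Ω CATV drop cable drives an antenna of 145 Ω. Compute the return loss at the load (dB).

Γ = (145 − 75)/(145 + 75) = 0.318
RL = −20·log₁₀|Γ| = −20·log₁₀(0.318)

RL ≈ 9.95 dB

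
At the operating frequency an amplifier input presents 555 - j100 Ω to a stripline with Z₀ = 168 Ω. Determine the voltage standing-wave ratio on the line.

VSWR ≈ 3.42

Γ = (Z_L − Z_0)/(Z_L + Z_0) = (387 − j100)/(723 − j100)
|Γ| = 400/730 = 0.548
VSWR = (1 + |Γ|)/(1 − |Γ|) = 1.55/0.452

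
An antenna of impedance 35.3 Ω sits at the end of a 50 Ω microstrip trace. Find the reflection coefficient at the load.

Γ = -0.172

Γ = (Z_L − Z_0)/(Z_L + Z_0) = (35.3 − 50)/(35.3 + 50) = -14.7/85.3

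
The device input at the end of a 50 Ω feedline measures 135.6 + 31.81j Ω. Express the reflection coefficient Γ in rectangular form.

Γ = (Z_L − Z_0)/(Z_L + Z_0) = (85.6 + j31.81)/(185.6 + j31.81)

Γ ≈ 0.477 + j0.0897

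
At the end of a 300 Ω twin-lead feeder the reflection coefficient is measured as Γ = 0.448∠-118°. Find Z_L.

Z_L = Z_0·(1 + Γ)/(1 − Γ) = 300·(0.79 − j0.396)/(1.21 + j0.396)

Z_L ≈ 148 − j146 Ω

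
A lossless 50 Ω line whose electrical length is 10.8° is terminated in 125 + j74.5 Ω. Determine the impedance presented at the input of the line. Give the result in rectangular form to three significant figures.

tan(βl) = tan(10.8°) = 0.191
Z_in = Z_0·(Z_L + jZ_0·tanβl)/(Z_0 + jZ_L·tanβl)
     = 50·(125 + j84)/(35.8 + j23.8)

Z_in ≈ 175 + j0.729 Ω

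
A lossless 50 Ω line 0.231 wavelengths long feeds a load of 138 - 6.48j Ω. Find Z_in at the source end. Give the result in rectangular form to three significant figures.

Z_in ≈ 18.2 − j4.35 Ω

βl = 2π × 0.231 = 83.2°
tan(βl) = tan(83.2°) = 8.34
Z_in = Z_0·(Z_L + jZ_0·tanβl)/(Z_0 + jZ_L·tanβl)
     = 50·(138 + j410)/(104 + j1150)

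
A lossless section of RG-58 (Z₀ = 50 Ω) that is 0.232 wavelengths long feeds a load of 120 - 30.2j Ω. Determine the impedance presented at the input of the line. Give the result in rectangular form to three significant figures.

Z_in ≈ 19.4 + j0.113 Ω

βl = 2π × 0.232 = 83.5°
tan(βl) = tan(83.5°) = 8.8
Z_in = Z_0·(Z_L + jZ_0·tanβl)/(Z_0 + jZ_L·tanβl)
     = 50·(120 + j410)/(316 + j1060)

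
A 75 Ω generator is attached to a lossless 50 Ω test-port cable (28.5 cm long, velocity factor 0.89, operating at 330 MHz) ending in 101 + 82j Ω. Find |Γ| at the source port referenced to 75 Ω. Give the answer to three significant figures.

λ = v/f = 0.89·c / 330 MHz = 0.809 m
βl = 2π·l/λ = 2π × 0.352 = 127°
tan(βl) = -1.34
Z_in = Z_0·(Z_L + jZ_0·tanβl)/(Z_0 + jZ_L·tanβl) = 16.1 + j18.4 Ω
Γ_s = (Z_in − Z_s)/(Z_in + Z_s) = (-58.9 + j18.4)/(91.1 + j18.4), |Γ_s| = 0.664

|Γ| ≈ 0.664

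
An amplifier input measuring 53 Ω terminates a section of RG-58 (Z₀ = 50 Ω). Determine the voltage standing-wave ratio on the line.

VSWR ≈ 1.06

For a purely resistive load, VSWR = R_L/Z_0 or Z_0/R_L (whichever > 1) = 53/50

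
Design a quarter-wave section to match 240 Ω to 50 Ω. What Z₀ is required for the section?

Z_qwt ≈ 110 Ω

Z_qwt = √(Z_0·R_L) = √(50 × 240) = √12000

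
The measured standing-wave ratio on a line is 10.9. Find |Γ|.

|Γ| = (S − 1)/(S + 1) = (10.9 − 1)/(10.9 + 1) = 9.9/11.9

|Γ| ≈ 0.832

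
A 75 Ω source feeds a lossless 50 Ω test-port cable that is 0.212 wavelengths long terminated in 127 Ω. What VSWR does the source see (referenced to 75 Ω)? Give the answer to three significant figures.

βl = 2π × 0.212 = 76.3°
tan(βl) = 4.11
Z_in = Z_0·(Z_L + jZ_0·tanβl)/(Z_0 + jZ_L·tanβl) = 20.7 − j10.2 Ω
Γ_s = (Z_in − Z_s)/(Z_in + Z_s) = (-54.3 − j10.2)/(95.7 − j10.2), |Γ_s| = 0.575
VSWR = (1 + |Γ_s|)/(1 − |Γ_s|)

VSWR ≈ 3.7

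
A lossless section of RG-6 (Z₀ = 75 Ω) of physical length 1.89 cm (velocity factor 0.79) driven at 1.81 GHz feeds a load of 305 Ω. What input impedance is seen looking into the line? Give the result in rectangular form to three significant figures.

λ = v/f = 0.79·c / 1.81 GHz = 0.131 m
βl = 2π·l/λ = 2π × 0.144 = 52°
tan(βl) = tan(52°) = 1.28
Z_in = Z_0·(Z_L + jZ_0·tanβl)/(Z_0 + jZ_L·tanβl)
     = 75·(305 + j95.9)/(75 + j390)

Z_in ≈ 28.7 − j53.2 Ω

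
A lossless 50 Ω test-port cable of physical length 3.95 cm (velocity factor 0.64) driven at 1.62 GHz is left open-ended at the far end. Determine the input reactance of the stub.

λ = v/f = 0.64·c / 1.62 GHz = 0.119 m
βl = 2π·l/λ = 2π × 0.333 = 120°
tan(βl) = -1.73
For an open-ended stub, Z_in = −jZ_0·cot(βl) = −jZ_0/tan(βl)

X_in ≈ 28.8 Ω (inductive)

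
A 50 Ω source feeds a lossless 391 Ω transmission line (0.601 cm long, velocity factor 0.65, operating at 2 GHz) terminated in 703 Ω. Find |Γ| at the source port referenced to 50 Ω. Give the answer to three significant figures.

|Γ| ≈ 0.854

λ = v/f = 0.65·c / 2 GHz = 0.0975 m
βl = 2π·l/λ = 2π × 0.0616 = 22.2°
tan(βl) = 0.408
Z_in = Z_0·(Z_L + jZ_0·tanβl)/(Z_0 + jZ_L·tanβl) = 533 − j232 Ω
Γ_s = (Z_in − Z_s)/(Z_in + Z_s) = (483 − j232)/(583 − j232), |Γ_s| = 0.854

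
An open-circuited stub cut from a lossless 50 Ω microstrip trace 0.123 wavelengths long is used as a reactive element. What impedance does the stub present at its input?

Z_in ≈ −j51.3 Ω

βl = 2π × 0.123 = 44.3°
tan(βl) = 0.975
For an open-circuited stub, Z_in = −jZ_0·cot(βl) = −jZ_0/tan(βl)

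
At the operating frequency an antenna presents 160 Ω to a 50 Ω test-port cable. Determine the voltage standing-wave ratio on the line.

For a purely resistive load, VSWR = R_L/Z_0 or Z_0/R_L (whichever > 1) = 160/50

VSWR ≈ 3.2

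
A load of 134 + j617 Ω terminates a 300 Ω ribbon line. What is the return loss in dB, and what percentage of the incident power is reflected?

RL ≈ 1.44 dB; 71.7% of incident power reflected

Γ = (-166 + j617)/(434 + j617), |Γ| = 0.847
RL = −20·log₁₀(0.847) = 1.44 dB
P_refl/P_inc = |Γ|² = 0.717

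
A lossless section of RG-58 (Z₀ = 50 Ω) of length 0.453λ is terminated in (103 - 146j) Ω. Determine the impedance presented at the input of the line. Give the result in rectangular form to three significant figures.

βl = 2π × 0.453 = 163°
tan(βl) = tan(163°) = -0.304
Z_in = Z_0·(Z_L + jZ_0·tanβl)/(Z_0 + jZ_L·tanβl)
     = 50·(103 − j161)/(5.59 − j31.3)

Z_in ≈ 278 + j115 Ω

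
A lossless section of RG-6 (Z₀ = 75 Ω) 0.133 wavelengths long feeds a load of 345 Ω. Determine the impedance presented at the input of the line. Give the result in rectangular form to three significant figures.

βl = 2π × 0.133 = 47.9°
tan(βl) = tan(47.9°) = 1.11
Z_in = Z_0·(Z_L + jZ_0·tanβl)/(Z_0 + jZ_L·tanβl)
     = 75·(345 + j82.9)/(75 + j382)

Z_in ≈ 28.5 − j62.2 Ω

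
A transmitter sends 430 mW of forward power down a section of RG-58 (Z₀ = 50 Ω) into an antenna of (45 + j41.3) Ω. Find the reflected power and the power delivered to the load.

|Γ| = |(-5 + j41.3)/(95 + j41.3)| = 0.402
|Γ|² = 0.161
P_refl = |Γ|²·P_inc = 69.4 mW, P_del = (1 − |Γ|²)·P_inc = 361 mW

P_reflected ≈ 69.4 mW; P_delivered ≈ 361 mW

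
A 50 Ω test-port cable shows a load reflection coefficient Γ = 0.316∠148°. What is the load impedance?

Z_L = Z_0·(1 + Γ)/(1 − Γ) = 50·(0.732 + j0.167)/(1.27 − j0.167)

Z_L ≈ 27.5 + j10.2 Ω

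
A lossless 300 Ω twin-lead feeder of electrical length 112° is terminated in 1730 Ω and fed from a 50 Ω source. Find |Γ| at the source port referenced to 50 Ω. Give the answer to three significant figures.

|Γ| ≈ 0.731

tan(βl) = -2.48
Z_in = Z_0·(Z_L + jZ_0·tanβl)/(Z_0 + jZ_L·tanβl) = 60.2 + j117 Ω
Γ_s = (Z_in − Z_s)/(Z_in + Z_s) = (10.2 + j117)/(110 + j117), |Γ_s| = 0.731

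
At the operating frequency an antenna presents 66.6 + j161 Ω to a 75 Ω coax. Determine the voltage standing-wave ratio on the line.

Γ = (Z_L − Z_0)/(Z_L + Z_0) = (-8.4 + j161)/(141.6 + j161)
|Γ| = 161/214 = 0.752
VSWR = (1 + |Γ|)/(1 − |Γ|) = 1.75/0.248

VSWR ≈ 7.06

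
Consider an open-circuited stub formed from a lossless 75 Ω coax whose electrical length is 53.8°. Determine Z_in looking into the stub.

Z_in ≈ −j54.9 Ω

tan(βl) = 1.37
For an open-circuited stub, Z_in = −jZ_0·cot(βl) = −jZ_0/tan(βl)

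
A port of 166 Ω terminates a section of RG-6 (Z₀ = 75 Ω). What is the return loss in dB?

RL ≈ 8.46 dB

Γ = (166 − 75)/(166 + 75) = 0.378
RL = −20·log₁₀|Γ| = −20·log₁₀(0.378)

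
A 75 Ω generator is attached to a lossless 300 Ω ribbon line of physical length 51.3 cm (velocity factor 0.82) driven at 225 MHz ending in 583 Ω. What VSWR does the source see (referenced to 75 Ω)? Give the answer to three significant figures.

VSWR ≈ 7.57

λ = v/f = 0.82·c / 225 MHz = 1.09 m
βl = 2π·l/λ = 2π × 0.469 = 169°
tan(βl) = -0.196
Z_in = Z_0·(Z_L + jZ_0·tanβl)/(Z_0 + jZ_L·tanβl) = 529 + j143 Ω
Γ_s = (Z_in − Z_s)/(Z_in + Z_s) = (454 + j143)/(604 + j143), |Γ_s| = 0.767
VSWR = (1 + |Γ_s|)/(1 − |Γ_s|)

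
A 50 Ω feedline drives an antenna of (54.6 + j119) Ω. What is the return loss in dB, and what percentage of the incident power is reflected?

Γ = (4.6 + j119)/(104.6 + j119), |Γ| = 0.752
RL = −20·log₁₀(0.752) = 2.48 dB
P_refl/P_inc = |Γ|² = 0.565

RL ≈ 2.48 dB; 56.5% of incident power reflected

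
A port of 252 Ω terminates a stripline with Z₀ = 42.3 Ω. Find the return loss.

RL ≈ 2.94 dB

Γ = (252 − 42.3)/(252 + 42.3) = 0.713
RL = −20·log₁₀|Γ| = −20·log₁₀(0.713)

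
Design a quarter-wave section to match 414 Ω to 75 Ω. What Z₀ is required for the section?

Z_qwt = √(Z_0·R_L) = √(75 × 414) = √31050

Z_qwt ≈ 176 Ω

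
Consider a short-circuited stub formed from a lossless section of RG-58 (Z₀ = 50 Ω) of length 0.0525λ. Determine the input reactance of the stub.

βl = 2π × 0.0525 = 18.9°
tan(βl) = 0.342
For a short-circuited stub, Z_in = jZ_0·tan(βl)

X_in ≈ 17.1 Ω (inductive)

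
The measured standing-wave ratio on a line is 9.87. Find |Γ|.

|Γ| ≈ 0.816

|Γ| = (S − 1)/(S + 1) = (9.87 − 1)/(9.87 + 1) = 8.87/10.9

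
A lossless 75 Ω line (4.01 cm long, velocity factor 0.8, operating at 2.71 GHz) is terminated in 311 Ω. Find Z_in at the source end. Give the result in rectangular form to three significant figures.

Z_in ≈ 130 + j142 Ω

λ = v/f = 0.8·c / 2.71 GHz = 0.0886 m
βl = 2π·l/λ = 2π × 0.453 = 163°
tan(βl) = tan(163°) = -0.306
Z_in = Z_0·(Z_L + jZ_0·tanβl)/(Z_0 + jZ_L·tanβl)
     = 75·(311 − j22.9)/(75 − j95)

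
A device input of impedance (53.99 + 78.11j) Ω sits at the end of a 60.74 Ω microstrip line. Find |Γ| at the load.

Γ = (Z_L − Z_0)/(Z_L + Z_0) = (-6.75 + j78.11)/(114.7 + j78.11)
|Γ| = 78.4/139

|Γ| ≈ 0.565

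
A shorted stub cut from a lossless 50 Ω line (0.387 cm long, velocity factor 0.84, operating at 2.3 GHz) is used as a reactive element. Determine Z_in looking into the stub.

Z_in ≈ +j11.3 Ω

λ = v/f = 0.84·c / 2.3 GHz = 0.11 m
βl = 2π·l/λ = 2π × 0.0353 = 12.7°
tan(βl) = 0.226
For a shorted stub, Z_in = jZ_0·tan(βl)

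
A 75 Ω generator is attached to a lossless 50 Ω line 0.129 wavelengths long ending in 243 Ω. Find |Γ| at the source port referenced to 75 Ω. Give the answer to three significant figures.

βl = 2π × 0.129 = 46.4°
tan(βl) = 1.05
Z_in = Z_0·(Z_L + jZ_0·tanβl)/(Z_0 + jZ_L·tanβl) = 18.9 − j43.9 Ω
Γ_s = (Z_in − Z_s)/(Z_in + Z_s) = (-56.1 − j43.9)/(93.9 − j43.9), |Γ_s| = 0.688

|Γ| ≈ 0.688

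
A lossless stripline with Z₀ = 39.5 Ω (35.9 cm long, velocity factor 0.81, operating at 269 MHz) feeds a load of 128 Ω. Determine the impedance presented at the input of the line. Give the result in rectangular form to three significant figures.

λ = v/f = 0.81·c / 269 MHz = 0.903 m
βl = 2π·l/λ = 2π × 0.397 = 143°
tan(βl) = tan(143°) = -0.752
Z_in = Z_0·(Z_L + jZ_0·tanβl)/(Z_0 + jZ_L·tanβl)
     = 39.5·(128 − j29.7)/(39.5 − j96.2)

Z_in ≈ 28.9 + j40.7 Ω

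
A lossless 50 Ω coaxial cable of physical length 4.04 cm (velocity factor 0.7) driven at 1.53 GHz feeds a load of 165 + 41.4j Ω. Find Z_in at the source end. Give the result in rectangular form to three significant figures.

λ = v/f = 0.7·c / 1.53 GHz = 0.137 m
βl = 2π·l/λ = 2π × 0.294 = 106°
tan(βl) = tan(106°) = -3.5
Z_in = Z_0·(Z_L + jZ_0·tanβl)/(Z_0 + jZ_L·tanβl)
     = 50·(165 − j133)/(195 − j577)

Z_in ≈ 14.7 + j9.34 Ω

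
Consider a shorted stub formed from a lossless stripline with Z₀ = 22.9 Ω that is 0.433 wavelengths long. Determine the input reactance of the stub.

X_in ≈ -10.3 Ω (capacitive)

βl = 2π × 0.433 = 156°
tan(βl) = -0.448
For a shorted stub, Z_in = jZ_0·tan(βl)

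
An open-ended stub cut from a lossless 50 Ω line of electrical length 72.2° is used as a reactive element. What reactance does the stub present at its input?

X_in ≈ -16.1 Ω (capacitive)

tan(βl) = 3.11
For an open-ended stub, Z_in = −jZ_0·cot(βl) = −jZ_0/tan(βl)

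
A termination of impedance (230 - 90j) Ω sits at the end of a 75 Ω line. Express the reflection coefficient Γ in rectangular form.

Γ ≈ 0.548 − j0.133

Γ = (Z_L − Z_0)/(Z_L + Z_0) = (155 − j90)/(305 − j90)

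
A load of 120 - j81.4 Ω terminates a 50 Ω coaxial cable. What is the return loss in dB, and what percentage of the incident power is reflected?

RL ≈ 4.89 dB; 32.4% of incident power reflected

Γ = (70 − j81.4)/(170 − j81.4), |Γ| = 0.57
RL = −20·log₁₀(0.57) = 4.89 dB
P_refl/P_inc = |Γ|² = 0.324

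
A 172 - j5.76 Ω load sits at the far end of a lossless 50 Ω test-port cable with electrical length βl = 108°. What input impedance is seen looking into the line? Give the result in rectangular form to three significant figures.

Z_in ≈ 16 + j15.3 Ω

tan(βl) = tan(108°) = -3.08
Z_in = Z_0·(Z_L + jZ_0·tanβl)/(Z_0 + jZ_L·tanβl)
     = 50·(172 − j160)/(32.3 − j529)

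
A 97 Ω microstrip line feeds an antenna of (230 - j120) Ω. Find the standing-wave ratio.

VSWR ≈ 3.12

Γ = (Z_L − Z_0)/(Z_L + Z_0) = (133 − j120)/(327 − j120)
|Γ| = 179/348 = 0.514
VSWR = (1 + |Γ|)/(1 − |Γ|) = 1.51/0.486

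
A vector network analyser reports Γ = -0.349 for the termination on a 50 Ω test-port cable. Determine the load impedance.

Z_L = Z_0·(1 + Γ)/(1 − Γ) = 50·(0.651)/(1.35)

Z_L ≈ 24.1 Ω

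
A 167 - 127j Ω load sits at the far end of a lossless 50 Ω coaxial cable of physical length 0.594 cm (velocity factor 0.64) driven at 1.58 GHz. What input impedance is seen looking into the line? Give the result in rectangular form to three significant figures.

Z_in ≈ 41.9 − j86.2 Ω

λ = v/f = 0.64·c / 1.58 GHz = 0.122 m
βl = 2π·l/λ = 2π × 0.0489 = 17.6°
tan(βl) = tan(17.6°) = 0.317
Z_in = Z_0·(Z_L + jZ_0·tanβl)/(Z_0 + jZ_L·tanβl)
     = 50·(167 − j111)/(90.3 + j53)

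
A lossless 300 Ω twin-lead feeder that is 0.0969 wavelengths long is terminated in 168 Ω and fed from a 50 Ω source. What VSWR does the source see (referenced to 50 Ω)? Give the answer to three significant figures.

βl = 2π × 0.0969 = 34.9°
tan(βl) = 0.697
Z_in = Z_0·(Z_L + jZ_0·tanβl)/(Z_0 + jZ_L·tanβl) = 217 + j125 Ω
Γ_s = (Z_in − Z_s)/(Z_in + Z_s) = (167 + j125)/(267 + j125), |Γ_s| = 0.707
VSWR = (1 + |Γ_s|)/(1 − |Γ_s|)

VSWR ≈ 5.82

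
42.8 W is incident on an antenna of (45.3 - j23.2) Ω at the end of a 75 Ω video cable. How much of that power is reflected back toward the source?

|Γ| = |(-29.7 − j23.2)/(120.3 − j23.2)| = 0.308
|Γ|² = 0.0946
P_refl = |Γ|²·P_inc = 4.05 W, P_del = (1 − |Γ|²)·P_inc = 38.8 W

P_reflected ≈ 4.05 W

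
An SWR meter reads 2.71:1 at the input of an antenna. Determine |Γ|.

|Γ| ≈ 0.461

|Γ| = (S − 1)/(S + 1) = (2.71 − 1)/(2.71 + 1) = 1.71/3.71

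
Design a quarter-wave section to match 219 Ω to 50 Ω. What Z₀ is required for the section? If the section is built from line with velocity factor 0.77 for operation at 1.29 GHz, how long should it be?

Z_qwt = √(Z_0·R_L) = √(50 × 219) = √10950
λ = 0.77·c/f = 0.179 m, so l = λ/4 = 0.0448 m

Z_qwt ≈ 105 Ω; length ≈ 4.48 cm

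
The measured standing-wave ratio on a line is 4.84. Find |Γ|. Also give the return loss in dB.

|Γ| ≈ 0.658; return loss ≈ 3.64 dB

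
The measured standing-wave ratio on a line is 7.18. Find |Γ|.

|Γ| ≈ 0.756

|Γ| = (S − 1)/(S + 1) = (7.18 − 1)/(7.18 + 1) = 6.18/8.18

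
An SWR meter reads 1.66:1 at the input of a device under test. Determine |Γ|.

|Γ| = (S − 1)/(S + 1) = (1.66 − 1)/(1.66 + 1) = 0.66/2.66

|Γ| ≈ 0.248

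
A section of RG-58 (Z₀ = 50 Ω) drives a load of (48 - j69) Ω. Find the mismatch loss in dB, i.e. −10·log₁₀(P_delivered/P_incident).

mismatch loss ≈ 1.75 dB

Γ = (-2 − j69)/(98 − j69), |Γ| = 0.576
|Γ|² = 0.332, so P_del/P_inc = 1 − |Γ|² = 0.668
ML = −10·log₁₀(1 − |Γ|²)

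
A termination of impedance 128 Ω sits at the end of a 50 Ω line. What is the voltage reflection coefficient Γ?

Γ = (Z_L − Z_0)/(Z_L + Z_0) = (128 − 50)/(128 + 50) = 78/178

Γ = 0.438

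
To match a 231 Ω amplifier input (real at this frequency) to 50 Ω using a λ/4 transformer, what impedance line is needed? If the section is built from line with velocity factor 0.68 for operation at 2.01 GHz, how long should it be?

Z_qwt ≈ 107 Ω; length ≈ 2.54 cm

Z_qwt = √(Z_0·R_L) = √(50 × 231) = √11550
λ = 0.68·c/f = 0.101 m, so l = λ/4 = 0.0254 m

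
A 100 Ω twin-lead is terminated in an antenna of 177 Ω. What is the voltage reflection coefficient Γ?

Γ = 0.278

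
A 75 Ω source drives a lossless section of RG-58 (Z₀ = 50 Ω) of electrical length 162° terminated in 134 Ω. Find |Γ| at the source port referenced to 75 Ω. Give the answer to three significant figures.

tan(βl) = -0.325
Z_in = Z_0·(Z_L + jZ_0·tanβl)/(Z_0 + jZ_L·tanβl) = 84.3 + j57.1 Ω
Γ_s = (Z_in − Z_s)/(Z_in + Z_s) = (9.26 + j57.1)/(159 + j57.1), |Γ_s| = 0.342

|Γ| ≈ 0.342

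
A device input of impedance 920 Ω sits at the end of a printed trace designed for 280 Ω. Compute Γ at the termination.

Γ = (Z_L − Z_0)/(Z_L + Z_0) = (920 − 280)/(920 + 280) = 640/1200

Γ = 0.533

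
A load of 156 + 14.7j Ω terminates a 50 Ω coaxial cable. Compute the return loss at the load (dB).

Γ = (106 + j14.7)/(206 + j14.7), |Γ| = 0.518
RL = −20·log₁₀|Γ| = −20·log₁₀(0.518)

RL ≈ 5.71 dB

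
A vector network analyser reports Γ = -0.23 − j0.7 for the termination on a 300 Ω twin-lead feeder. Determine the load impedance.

Z_L = Z_0·(1 + Γ)/(1 − Γ) = 300·(0.77 − j0.7)/(1.23 + j0.7)

Z_L ≈ 68.5 − j210 Ω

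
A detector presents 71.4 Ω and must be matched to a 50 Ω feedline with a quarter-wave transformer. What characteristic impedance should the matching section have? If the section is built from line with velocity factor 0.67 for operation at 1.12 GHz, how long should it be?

Z_qwt = √(Z_0·R_L) = √(50 × 71.4) = √3570
λ = 0.67·c/f = 0.179 m, so l = λ/4 = 0.0449 m

Z_qwt ≈ 59.7 Ω; length ≈ 4.49 cm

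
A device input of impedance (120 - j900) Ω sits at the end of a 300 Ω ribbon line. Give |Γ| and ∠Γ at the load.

Γ = (Z_L − Z_0)/(Z_L + Z_0) = (-180 − j900)/(420 − j900)
|Γ| = 918/993 = 0.924

Γ ≈ 0.924 ∠ -36.3°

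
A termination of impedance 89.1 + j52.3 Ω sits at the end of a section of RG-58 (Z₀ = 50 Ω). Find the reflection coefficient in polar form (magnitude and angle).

Γ ≈ 0.439 ∠ 32.6°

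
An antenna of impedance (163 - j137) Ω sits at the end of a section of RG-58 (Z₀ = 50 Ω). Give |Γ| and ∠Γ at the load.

Γ = (Z_L − Z_0)/(Z_L + Z_0) = (113 − j137)/(213 − j137)
|Γ| = 178/253 = 0.701

Γ ≈ 0.701 ∠ -17.7°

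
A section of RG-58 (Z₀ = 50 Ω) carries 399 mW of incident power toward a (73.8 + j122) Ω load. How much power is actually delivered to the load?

P_delivered ≈ 195 mW

|Γ| = |(23.8 + j122)/(123.8 + j122)| = 0.715
|Γ|² = 0.511
P_refl = |Γ|²·P_inc = 204 mW, P_del = (1 − |Γ|²)·P_inc = 195 mW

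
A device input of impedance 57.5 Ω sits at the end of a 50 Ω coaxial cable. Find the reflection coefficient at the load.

Γ = 0.0698

Γ = (Z_L − Z_0)/(Z_L + Z_0) = (57.5 − 50)/(57.5 + 50) = 7.5/107.5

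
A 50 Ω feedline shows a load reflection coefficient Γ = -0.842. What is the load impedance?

Z_L ≈ 4.29 Ω

Z_L = Z_0·(1 + Γ)/(1 − Γ) = 50·(0.158)/(1.84)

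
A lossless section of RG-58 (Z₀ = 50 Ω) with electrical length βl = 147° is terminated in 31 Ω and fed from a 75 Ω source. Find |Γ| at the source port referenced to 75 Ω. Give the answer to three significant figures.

tan(βl) = -0.649
Z_in = Z_0·(Z_L + jZ_0·tanβl)/(Z_0 + jZ_L·tanβl) = 37.9 − j17.2 Ω
Γ_s = (Z_in − Z_s)/(Z_in + Z_s) = (-37.1 − j17.2)/(113 − j17.2), |Γ_s| = 0.358

|Γ| ≈ 0.358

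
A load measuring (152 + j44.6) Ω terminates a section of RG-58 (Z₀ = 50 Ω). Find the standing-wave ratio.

VSWR ≈ 3.33

Γ = (Z_L − Z_0)/(Z_L + Z_0) = (102 + j44.6)/(202 + j44.6)
|Γ| = 111/207 = 0.538
VSWR = (1 + |Γ|)/(1 − |Γ|) = 1.54/0.462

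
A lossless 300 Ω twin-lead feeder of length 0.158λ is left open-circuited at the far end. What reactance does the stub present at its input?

βl = 2π × 0.158 = 56.9°
tan(βl) = 1.53
For an open-circuited stub, Z_in = −jZ_0·cot(βl) = −jZ_0/tan(βl)

X_in ≈ -196 Ω (capacitive)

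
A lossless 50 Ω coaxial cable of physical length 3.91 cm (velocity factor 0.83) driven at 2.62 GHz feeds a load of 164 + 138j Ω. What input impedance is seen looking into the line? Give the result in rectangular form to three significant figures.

Z_in ≈ 19.7 + j54.1 Ω

λ = v/f = 0.83·c / 2.62 GHz = 0.095 m
βl = 2π·l/λ = 2π × 0.411 = 148°
tan(βl) = tan(148°) = -0.622
Z_in = Z_0·(Z_L + jZ_0·tanβl)/(Z_0 + jZ_L·tanβl)
     = 50·(164 + j107)/(136 − j102)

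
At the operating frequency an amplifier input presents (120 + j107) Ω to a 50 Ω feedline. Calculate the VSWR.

VSWR ≈ 4.5

Γ = (Z_L − Z_0)/(Z_L + Z_0) = (70 + j107)/(170 + j107)
|Γ| = 128/201 = 0.637
VSWR = (1 + |Γ|)/(1 − |Γ|) = 1.64/0.363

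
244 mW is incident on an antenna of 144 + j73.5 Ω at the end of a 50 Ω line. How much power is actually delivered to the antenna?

P_delivered ≈ 163 mW

|Γ| = |(94 + j73.5)/(194 + j73.5)| = 0.575
|Γ|² = 0.331
P_refl = |Γ|²·P_inc = 80.7 mW, P_del = (1 − |Γ|²)·P_inc = 163 mW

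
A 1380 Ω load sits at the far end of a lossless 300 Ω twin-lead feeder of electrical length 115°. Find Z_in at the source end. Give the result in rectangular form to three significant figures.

Z_in ≈ 78.6 + j132 Ω

tan(βl) = tan(115°) = -2.14
Z_in = Z_0·(Z_L + jZ_0·tanβl)/(Z_0 + jZ_L·tanβl)
     = 300·(1380 − j643)/(300 − j2960)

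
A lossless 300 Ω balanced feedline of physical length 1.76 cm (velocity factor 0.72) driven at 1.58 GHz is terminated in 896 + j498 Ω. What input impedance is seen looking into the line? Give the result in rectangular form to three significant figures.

Z_in ≈ 182 − j329 Ω

λ = v/f = 0.72·c / 1.58 GHz = 0.137 m
βl = 2π·l/λ = 2π × 0.129 = 46.3°
tan(βl) = tan(46.3°) = 1.05
Z_in = Z_0·(Z_L + jZ_0·tanβl)/(Z_0 + jZ_L·tanβl)
     = 300·(896 + j812)/(-222 + j939)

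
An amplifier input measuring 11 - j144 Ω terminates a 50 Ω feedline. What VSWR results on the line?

VSWR ≈ 42.4

Γ = (Z_L − Z_0)/(Z_L + Z_0) = (-39 − j144)/(61 − j144)
|Γ| = 149/156 = 0.954
VSWR = (1 + |Γ|)/(1 − |Γ|) = 1.95/0.046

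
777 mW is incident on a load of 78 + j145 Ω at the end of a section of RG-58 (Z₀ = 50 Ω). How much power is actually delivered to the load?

P_delivered ≈ 324 mW

|Γ| = |(28 + j145)/(128 + j145)| = 0.764
|Γ|² = 0.583
P_refl = |Γ|²·P_inc = 453 mW, P_del = (1 − |Γ|²)·P_inc = 324 mW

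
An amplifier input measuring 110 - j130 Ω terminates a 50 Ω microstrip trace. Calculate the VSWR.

Γ = (Z_L − Z_0)/(Z_L + Z_0) = (60 − j130)/(160 − j130)
|Γ| = 143/206 = 0.695
VSWR = (1 + |Γ|)/(1 − |Γ|) = 1.69/0.305

VSWR ≈ 5.55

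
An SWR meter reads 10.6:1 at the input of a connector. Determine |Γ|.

|Γ| ≈ 0.828

|Γ| = (S − 1)/(S + 1) = (10.6 − 1)/(10.6 + 1) = 9.6/11.6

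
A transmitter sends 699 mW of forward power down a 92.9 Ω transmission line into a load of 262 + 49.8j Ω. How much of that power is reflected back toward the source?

|Γ| = |(169.1 + j49.8)/(354.9 + j49.8)| = 0.492
|Γ|² = 0.242
P_refl = |Γ|²·P_inc = 169 mW, P_del = (1 − |Γ|²)·P_inc = 530 mW

P_reflected ≈ 169 mW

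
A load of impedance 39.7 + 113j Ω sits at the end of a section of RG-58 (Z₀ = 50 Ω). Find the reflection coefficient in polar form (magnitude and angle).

Γ ≈ 0.786 ∠ 43.7°

Γ = (Z_L − Z_0)/(Z_L + Z_0) = (-10.3 + j113)/(89.7 + j113)
|Γ| = 113/144 = 0.786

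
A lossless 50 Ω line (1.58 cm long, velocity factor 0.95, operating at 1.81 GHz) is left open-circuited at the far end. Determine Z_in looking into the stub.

λ = v/f = 0.95·c / 1.81 GHz = 0.157 m
βl = 2π·l/λ = 2π × 0.1 = 36.1°
tan(βl) = 0.73
For an open-circuited stub, Z_in = −jZ_0·cot(βl) = −jZ_0/tan(βl)

Z_in ≈ −j68.5 Ω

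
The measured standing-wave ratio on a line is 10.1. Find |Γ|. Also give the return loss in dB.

|Γ| ≈ 0.82; return loss ≈ 1.73 dB

|Γ| = (S − 1)/(S + 1) = (10.1 − 1)/(10.1 + 1) = 9.1/11.1
RL = −20·log₁₀|Γ| = −20·log₁₀(0.82)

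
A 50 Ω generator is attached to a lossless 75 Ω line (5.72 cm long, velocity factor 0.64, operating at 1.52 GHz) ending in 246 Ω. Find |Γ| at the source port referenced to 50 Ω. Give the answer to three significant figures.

λ = v/f = 0.64·c / 1.52 GHz = 0.126 m
βl = 2π·l/λ = 2π × 0.453 = 163°
tan(βl) = -0.305
Z_in = Z_0·(Z_L + jZ_0·tanβl)/(Z_0 + jZ_L·tanβl) = 134 + j112 Ω
Γ_s = (Z_in − Z_s)/(Z_in + Z_s) = (84.3 + j112)/(184 + j112), |Γ_s| = 0.649

|Γ| ≈ 0.649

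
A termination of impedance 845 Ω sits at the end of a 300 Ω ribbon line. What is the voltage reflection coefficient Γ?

Γ = 0.476

Γ = (Z_L − Z_0)/(Z_L + Z_0) = (845 − 300)/(845 + 300) = 545/1145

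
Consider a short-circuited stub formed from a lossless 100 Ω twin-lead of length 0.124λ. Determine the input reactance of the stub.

βl = 2π × 0.124 = 44.6°
tan(βl) = 0.988
For a short-circuited stub, Z_in = jZ_0·tan(βl)

X_in ≈ 98.8 Ω (inductive)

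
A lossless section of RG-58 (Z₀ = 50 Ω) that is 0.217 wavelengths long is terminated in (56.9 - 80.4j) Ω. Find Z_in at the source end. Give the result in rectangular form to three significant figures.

Z_in ≈ 12.9 + j10.1 Ω

βl = 2π × 0.217 = 78.1°
tan(βl) = tan(78.1°) = 4.75
Z_in = Z_0·(Z_L + jZ_0·tanβl)/(Z_0 + jZ_L·tanβl)
     = 50·(56.9 + j157)/(432 + j270)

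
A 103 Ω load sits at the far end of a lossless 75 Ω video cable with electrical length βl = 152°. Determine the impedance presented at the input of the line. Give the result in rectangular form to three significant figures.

Z_in ≈ 86.2 + j23 Ω

tan(βl) = tan(152°) = -0.532
Z_in = Z_0·(Z_L + jZ_0·tanβl)/(Z_0 + jZ_L·tanβl)
     = 75·(103 − j39.9)/(75 − j54.8)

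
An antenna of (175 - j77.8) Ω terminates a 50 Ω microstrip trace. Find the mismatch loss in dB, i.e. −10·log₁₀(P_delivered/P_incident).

Γ = (125 − j77.8)/(225 − j77.8), |Γ| = 0.618
|Γ|² = 0.382, so P_del/P_inc = 1 − |Γ|² = 0.618
ML = −10·log₁₀(1 − |Γ|²)

mismatch loss ≈ 2.09 dB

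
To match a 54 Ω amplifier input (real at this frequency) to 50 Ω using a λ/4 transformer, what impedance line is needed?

Z_qwt = √(Z_0·R_L) = √(50 × 54) = √2700

Z_qwt ≈ 52 Ω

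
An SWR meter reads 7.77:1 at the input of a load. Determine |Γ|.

|Γ| = (S − 1)/(S + 1) = (7.77 − 1)/(7.77 + 1) = 6.77/8.77

|Γ| ≈ 0.772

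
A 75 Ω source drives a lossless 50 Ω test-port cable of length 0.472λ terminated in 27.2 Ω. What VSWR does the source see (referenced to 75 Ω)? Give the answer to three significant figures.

βl = 2π × 0.472 = 170°
tan(βl) = -0.178
Z_in = Z_0·(Z_L + jZ_0·tanβl)/(Z_0 + jZ_L·tanβl) = 27.8 − j6.2 Ω
Γ_s = (Z_in − Z_s)/(Z_in + Z_s) = (-47.2 − j6.2)/(103 − j6.2), |Γ_s| = 0.462
VSWR = (1 + |Γ_s|)/(1 − |Γ_s|)

VSWR ≈ 2.72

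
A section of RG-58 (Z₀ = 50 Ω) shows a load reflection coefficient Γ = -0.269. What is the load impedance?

Z_L = Z_0·(1 + Γ)/(1 − Γ) = 50·(0.731)/(1.27)

Z_L ≈ 28.8 Ω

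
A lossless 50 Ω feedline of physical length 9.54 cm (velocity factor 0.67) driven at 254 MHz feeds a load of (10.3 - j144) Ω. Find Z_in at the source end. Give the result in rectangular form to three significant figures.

Z_in ≈ 1.4 − j26 Ω

λ = v/f = 0.67·c / 254 MHz = 0.791 m
βl = 2π·l/λ = 2π × 0.121 = 43.4°
tan(βl) = tan(43.4°) = 0.946
Z_in = Z_0·(Z_L + jZ_0·tanβl)/(Z_0 + jZ_L·tanβl)
     = 50·(10.3 − j96.7)/(186 + j9.74)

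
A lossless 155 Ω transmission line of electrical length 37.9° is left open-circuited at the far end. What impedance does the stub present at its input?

Z_in ≈ −j199 Ω

tan(βl) = 0.778
For an open-circuited stub, Z_in = −jZ_0·cot(βl) = −jZ_0/tan(βl)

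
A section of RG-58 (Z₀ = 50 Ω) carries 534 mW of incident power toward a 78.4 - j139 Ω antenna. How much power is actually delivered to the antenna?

P_delivered ≈ 234 mW

|Γ| = |(28.4 − j139)/(128.4 − j139)| = 0.75
|Γ|² = 0.562
P_refl = |Γ|²·P_inc = 300 mW, P_del = (1 − |Γ|²)·P_inc = 234 mW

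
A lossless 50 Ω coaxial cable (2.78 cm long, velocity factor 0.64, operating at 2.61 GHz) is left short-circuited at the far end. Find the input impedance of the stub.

λ = v/f = 0.64·c / 2.61 GHz = 0.0736 m
βl = 2π·l/λ = 2π × 0.378 = 136°
tan(βl) = -0.964
For a short-circuited stub, Z_in = jZ_0·tan(βl)

Z_in ≈ −j48.2 Ω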